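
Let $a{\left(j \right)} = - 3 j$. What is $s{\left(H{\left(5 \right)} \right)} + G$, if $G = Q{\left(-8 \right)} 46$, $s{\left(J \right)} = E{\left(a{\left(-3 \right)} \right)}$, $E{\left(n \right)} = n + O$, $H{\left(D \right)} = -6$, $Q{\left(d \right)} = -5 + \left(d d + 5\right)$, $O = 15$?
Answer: $2968$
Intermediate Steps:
$Q{\left(d \right)} = d^{2}$ ($Q{\left(d \right)} = -5 + \left(d^{2} + 5\right) = -5 + \left(5 + d^{2}\right) = d^{2}$)
$E{\left(n \right)} = 15 + n$ ($E{\left(n \right)} = n + 15 = 15 + n$)
$s{\left(J \right)} = 24$ ($s{\left(J \right)} = 15 - -9 = 15 + 9 = 24$)
$G = 2944$ ($G = \left(-8\right)^{2} \cdot 46 = 64 \cdot 46 = 2944$)
$s{\left(H{\left(5 \right)} \right)} + G = 24 + 2944 = 2968$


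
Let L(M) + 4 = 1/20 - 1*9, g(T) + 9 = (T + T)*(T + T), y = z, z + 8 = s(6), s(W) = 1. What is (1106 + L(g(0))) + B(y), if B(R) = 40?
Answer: 22661/20 ≈ 1133.1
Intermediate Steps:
z = -7 (z = -8 + 1 = -7)
y = -7
g(T) = -9 + 4*T² (g(T) = -9 + (T + T)*(T + T) = -9 + (2*T)*(2*T) = -9 + 4*T²)
L(M) = -259/20 (L(M) = -4 + (1/20 - 1*9) = -4 + (1/20 - 9) = -4 - 179/20 = -259/20)
(1106 + L(g(0))) + B(y) = (1106 - 259/20) + 40 = 21861/20 + 40 = 22661/20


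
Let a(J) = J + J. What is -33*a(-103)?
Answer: 6798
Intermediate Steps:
a(J) = 2*J
-33*a(-103) = -66*(-103) = -33*(-206) = 6798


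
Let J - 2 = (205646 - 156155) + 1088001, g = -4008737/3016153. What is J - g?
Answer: 3430859949319/3016153 ≈ 1.1375e+6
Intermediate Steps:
g = -4008737/3016153 (g = -4008737*1/3016153 = -4008737/3016153 ≈ -1.3291)
J = 1137494 (J = 2 + ((205646 - 156155) + 1088001) = 2 + (49491 + 1088001) = 2 + 1137492 = 1137494)
J - g = 1137494 - 1*(-4008737/3016153) = 1137494 + 4008737/3016153 = 3430859949319/3016153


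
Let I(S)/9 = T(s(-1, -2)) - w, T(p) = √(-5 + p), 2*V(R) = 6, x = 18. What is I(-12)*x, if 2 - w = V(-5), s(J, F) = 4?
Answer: 162 + 162*I ≈ 162.0 + 162.0*I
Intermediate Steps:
V(R) = 3 (V(R) = (½)*6 = 3)
w = -1 (w = 2 - 1*3 = 2 - 3 = -1)
I(S) = 9 + 9*I (I(S) = 9*(√(-5 + 4) - 1*(-1)) = 9*(√(-1) + 1) = 9*(I + 1) = 9*(1 + I) = 9 + 9*I)
I(-12)*x = (9 + 9*I)*18 = 162 + 162*I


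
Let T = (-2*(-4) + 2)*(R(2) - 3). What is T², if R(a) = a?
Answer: 100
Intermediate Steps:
T = -10 (T = (-2*(-4) + 2)*(2 - 3) = (8 + 2)*(-1) = 10*(-1) = -10)
T² = (-10)² = 100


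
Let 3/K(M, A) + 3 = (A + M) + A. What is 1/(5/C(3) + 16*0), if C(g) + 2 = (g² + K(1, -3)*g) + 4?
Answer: 79/40 ≈ 1.9750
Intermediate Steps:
K(M, A) = 3/(-3 + M + 2*A) (K(M, A) = 3/(-3 + ((A + M) + A)) = 3/(-3 + (M + 2*A)) = 3/(-3 + M + 2*A))
C(g) = 2 + g² - 3*g/8 (C(g) = -2 + ((g² + (3/(-3 + 1 + 2*(-3)))*g) + 4) = -2 + ((g² + (3/(-3 + 1 - 6))*g) + 4) = -2 + ((g² + (3/(-8))*g) + 4) = -2 + ((g² + (3*(-⅛))*g) + 4) = -2 + ((g² - 3*g/8) + 4) = -2 + (4 + g² - 3*g/8) = 2 + g² - 3*g/8)
1/(5/C(3) + 16*0) = 1/(5/(2 + 3² - 3/8*3) + 16*0) = 1/(5/(2 + 9 - 9/8) + 0) = 1/(5/(79/8) + 0) = 1/(5*(8/79) + 0) = 1/(40/79 + 0) = 1/(40/79) = 79/40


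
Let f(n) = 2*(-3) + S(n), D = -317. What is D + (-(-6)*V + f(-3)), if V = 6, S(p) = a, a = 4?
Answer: -283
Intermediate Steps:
S(p) = 4
f(n) = -2 (f(n) = 2*(-3) + 4 = -6 + 4 = -2)
D + (-(-6)*V + f(-3)) = -317 + (-(-6)*6 - 2) = -317 + (-6*(-6) - 2) = -317 + (36 - 2) = -317 + 34 = -283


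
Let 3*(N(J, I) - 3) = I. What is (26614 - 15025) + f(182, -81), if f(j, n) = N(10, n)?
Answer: 11565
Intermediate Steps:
N(J, I) = 3 + I/3
f(j, n) = 3 + n/3
(26614 - 15025) + f(182, -81) = (26614 - 15025) + (3 + (⅓)*(-81)) = 11589 + (3 - 27) = 11589 - 24 = 11565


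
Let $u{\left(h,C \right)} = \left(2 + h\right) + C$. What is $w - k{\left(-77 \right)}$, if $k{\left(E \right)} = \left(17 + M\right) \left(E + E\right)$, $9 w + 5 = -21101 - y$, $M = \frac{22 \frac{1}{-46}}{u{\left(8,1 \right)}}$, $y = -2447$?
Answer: $\frac{111383}{207} \approx 538.08$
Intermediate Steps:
$u{\left(h,C \right)} = 2 + C + h$
$M = - \frac{1}{23}$ ($M = \frac{22 \frac{1}{-46}}{2 + 1 + 8} = \frac{22 \left(- \frac{1}{46}\right)}{11} = \left(- \frac{11}{23}\right) \frac{1}{11} = - \frac{1}{23} \approx -0.043478$)
$w = - \frac{18659}{9}$ ($w = - \frac{5}{9} + \frac{-21101 - -2447}{9} = - \frac{5}{9} + \frac{-21101 + 2447}{9} = - \frac{5}{9} + \frac{1}{9} \left(-18654\right) = - \frac{5}{9} - \frac{6218}{3} = - \frac{18659}{9} \approx -2073.2$)
$k{\left(E \right)} = \frac{780 E}{23}$ ($k{\left(E \right)} = \left(17 - \frac{1}{23}\right) \left(E + E\right) = \frac{390 \cdot 2 E}{23} = \frac{780 E}{23}$)
$w - k{\left(-77 \right)} = - \frac{18659}{9} - \frac{780}{23} \left(-77\right) = - \frac{18659}{9} - - \frac{60060}{23} = - \frac{18659}{9} + \frac{60060}{23} = \frac{111383}{207}$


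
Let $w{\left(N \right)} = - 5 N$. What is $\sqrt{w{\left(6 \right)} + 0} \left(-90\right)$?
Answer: $- 90 i \sqrt{30} \approx - 492.95 i$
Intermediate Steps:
$\sqrt{w{\left(6 \right)} + 0} \left(-90\right) = \sqrt{\left(-5\right) 6 + 0} \left(-90\right) = \sqrt{-30 + 0} \left(-90\right) = \sqrt{-30} \left(-90\right) = i \sqrt{30} \left(-90\right) = - 90 i \sqrt{30}$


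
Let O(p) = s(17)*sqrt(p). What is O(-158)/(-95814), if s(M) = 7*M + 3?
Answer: -61*I*sqrt(158)/47907 ≈ -0.016005*I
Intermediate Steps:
s(M) = 3 + 7*M
O(p) = 122*sqrt(p) (O(p) = (3 + 7*17)*sqrt(p) = (3 + 119)*sqrt(p) = 122*sqrt(p))
O(-158)/(-95814) = (122*sqrt(-158))/(-95814) = (122*(I*sqrt(158)))*(-1/95814) = (122*I*sqrt(158))*(-1/95814) = -61*I*sqrt(158)/47907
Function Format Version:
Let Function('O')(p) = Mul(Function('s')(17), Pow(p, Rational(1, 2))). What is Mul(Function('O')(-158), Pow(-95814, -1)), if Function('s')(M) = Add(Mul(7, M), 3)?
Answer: Mul(Rational(-61, 47907), I, Pow(158, Rational(1, 2))) ≈ Mul(-0.016005, I)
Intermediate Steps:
Function('s')(M) = Add(3, Mul(7, M))
Function('O')(p) = Mul(122, Pow(p, Rational(1, 2))) (Function('O')(p) = Mul(Add(3, Mul(7, 17)), Pow(p, Rational(1, 2))) = Mul(Add(3, 119), Pow(p, Rational(1, 2))) = Mul(122, Pow(p, Rational(1, 2))))
Mul(Function('O')(-158), Pow(-95814, -1)) = Mul(Mul(122, Pow(-158, Rational(1, 2))), Pow(-95814, -1)) = Mul(Mul(122, Mul(I, Pow(158, Rational(1, 2)))), Rational(-1, 95814)) = Mul(Mul(122, I, Pow(158, Rational(1, 2))), Rational(-1, 95814)) = Mul(Rational(-61, 47907), I, Pow(158, Rational(1, 2)))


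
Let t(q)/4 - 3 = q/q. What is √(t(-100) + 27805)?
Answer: √27821 ≈ 166.80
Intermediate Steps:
t(q) = 16 (t(q) = 12 + 4*(q/q) = 12 + 4*1 = 12 + 4 = 16)
√(t(-100) + 27805) = √(16 + 27805) = √27821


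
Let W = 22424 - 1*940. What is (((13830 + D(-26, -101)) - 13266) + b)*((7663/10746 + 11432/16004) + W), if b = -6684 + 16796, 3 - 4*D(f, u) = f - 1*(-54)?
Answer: 39425174157355805/171978984 ≈ 2.2924e+8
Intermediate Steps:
D(f, u) = -51/4 - f/4 (D(f, u) = ¾ - (f - 1*(-54))/4 = ¾ - (f + 54)/4 = ¾ - (54 + f)/4 = ¾ + (-27/2 - f/4) = -51/4 - f/4)
b = 10112
W = 21484 (W = 22424 - 940 = 21484)
(((13830 + D(-26, -101)) - 13266) + b)*((7663/10746 + 11432/16004) + W) = (((13830 + (-51/4 - ¼*(-26))) - 13266) + 10112)*((7663/10746 + 11432/16004) + 21484) = (((13830 + (-51/4 + 13/2)) - 13266) + 10112)*((7663*(1/10746) + 11432*(1/16004)) + 21484) = (((13830 - 25/4) - 13266) + 10112)*((7663/10746 + 2858/4001) + 21484) = ((55295/4 - 13266) + 10112)*(61371731/42994746 + 21484) = (2231/4 + 10112)*(923760494795/42994746) = (42679/4)*(923760494795/42994746) = 39425174157355805/171978984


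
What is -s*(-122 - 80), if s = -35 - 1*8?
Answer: -8686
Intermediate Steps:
s = -43 (s = -35 - 8 = -43)
-s*(-122 - 80) = -(-43)*(-122 - 80) = -(-43)*(-202) = -1*8686 = -8686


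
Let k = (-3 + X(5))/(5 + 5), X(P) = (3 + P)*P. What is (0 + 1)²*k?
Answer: 37/10 ≈ 3.7000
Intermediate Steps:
X(P) = P*(3 + P)
k = 37/10 (k = (-3 + 5*(3 + 5))/(5 + 5) = (-3 + 5*8)/10 = (-3 + 40)*(⅒) = 37*(⅒) = 37/10 ≈ 3.7000)
(0 + 1)²*k = (0 + 1)²*(37/10) = 1²*(37/10) = 1*(37/10) = 37/10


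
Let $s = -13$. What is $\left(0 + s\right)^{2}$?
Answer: $169$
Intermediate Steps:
$\left(0 + s\right)^{2} = \left(0 - 13\right)^{2} = \left(-13\right)^{2} = 169$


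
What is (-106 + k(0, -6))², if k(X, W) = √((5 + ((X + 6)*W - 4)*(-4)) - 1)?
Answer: 11400 - 424*√41 ≈ 8685.1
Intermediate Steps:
k(X, W) = √(20 - 4*W*(6 + X)) (k(X, W) = √((5 + ((6 + X)*W - 4)*(-4)) - 1) = √((5 + (W*(6 + X) - 4)*(-4)) - 1) = √((5 + (-4 + W*(6 + X))*(-4)) - 1) = √((5 + (16 - 4*W*(6 + X))) - 1) = √((21 - 4*W*(6 + X)) - 1) = √(20 - 4*W*(6 + X)))
(-106 + k(0, -6))² = (-106 + 2*√(5 - 6*(-6) - 1*(-6)*0))² = (-106 + 2*√(5 + 36 + 0))² = (-106 + 2*√41)²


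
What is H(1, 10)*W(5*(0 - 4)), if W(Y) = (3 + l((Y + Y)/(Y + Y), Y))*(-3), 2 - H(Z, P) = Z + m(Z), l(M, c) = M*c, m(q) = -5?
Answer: 306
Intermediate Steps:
H(Z, P) = 7 - Z (H(Z, P) = 2 - (Z - 5) = 2 - (-5 + Z) = 2 + (5 - Z) = 7 - Z)
W(Y) = -9 - 3*Y (W(Y) = (3 + ((Y + Y)/(Y + Y))*Y)*(-3) = (3 + ((2*Y)/((2*Y)))*Y)*(-3) = (3 + ((2*Y)*(1/(2*Y)))*Y)*(-3) = (3 + 1*Y)*(-3) = (3 + Y)*(-3) = -9 - 3*Y)
H(1, 10)*W(5*(0 - 4)) = (7 - 1*1)*(-9 - 15*(0 - 4)) = (7 - 1)*(-9 - 15*(-4)) = 6*(-9 - 3*(-20)) = 6*(-9 + 60) = 6*51 = 306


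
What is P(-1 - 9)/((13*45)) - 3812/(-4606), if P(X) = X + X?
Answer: 213790/269451 ≈ 0.79343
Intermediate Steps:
P(X) = 2*X
P(-1 - 9)/((13*45)) - 3812/(-4606) = (2*(-1 - 9))/((13*45)) - 3812/(-4606) = (2*(-10))/585 - 3812*(-1/4606) = -20*1/585 + 1906/2303 = -4/117 + 1906/2303 = 213790/269451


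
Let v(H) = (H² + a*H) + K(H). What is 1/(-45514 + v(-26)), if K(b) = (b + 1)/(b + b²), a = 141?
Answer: -26/1261105 ≈ -2.0617e-5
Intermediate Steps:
K(b) = (1 + b)/(b + b²)
v(H) = 1/H + H² + 141*H (v(H) = (H² + 141*H) + 1/H = 1/H + H² + 141*H)
1/(-45514 + v(-26)) = 1/(-45514 + (1 + (-26)²*(141 - 26))/(-26)) = 1/(-45514 - (1 + 676*115)/26) = 1/(-45514 - (1 + 77740)/26) = 1/(-45514 - 1/26*77741) = 1/(-45514 - 77741/26) = 1/(-1261105/26) = -26/1261105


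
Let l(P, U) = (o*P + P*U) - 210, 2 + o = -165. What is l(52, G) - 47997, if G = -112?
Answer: -62715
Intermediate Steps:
o = -167 (o = -2 - 165 = -167)
l(P, U) = -210 - 167*P + P*U (l(P, U) = (-167*P + P*U) - 210 = -210 - 167*P + P*U)
l(52, G) - 47997 = (-210 - 167*52 + 52*(-112)) - 47997 = (-210 - 8684 - 5824) - 47997 = -14718 - 47997 = -62715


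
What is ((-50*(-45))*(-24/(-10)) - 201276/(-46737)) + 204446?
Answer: 1089752642/5193 ≈ 2.0985e+5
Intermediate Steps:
((-50*(-45))*(-24/(-10)) - 201276/(-46737)) + 204446 = (2250*(-24*(-⅒)) - 201276*(-1/46737)) + 204446 = (2250*(12/5) + 22364/5193) + 204446 = (5400 + 22364/5193) + 204446 = 28064564/5193 + 204446 = 1089752642/5193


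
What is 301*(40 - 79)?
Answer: -11739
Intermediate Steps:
301*(40 - 79) = 301*(-39) = -11739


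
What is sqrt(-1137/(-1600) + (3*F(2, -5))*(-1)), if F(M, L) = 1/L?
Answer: 3*sqrt(233)/40 ≈ 1.1448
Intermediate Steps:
sqrt(-1137/(-1600) + (3*F(2, -5))*(-1)) = sqrt(-1137/(-1600) + (3/(-5))*(-1)) = sqrt(-1137*(-1/1600) + (3*(-1/5))*(-1)) = sqrt(1137/1600 - 3/5*(-1)) = sqrt(1137/1600 + 3/5) = sqrt(2097/1600) = 3*sqrt(233)/40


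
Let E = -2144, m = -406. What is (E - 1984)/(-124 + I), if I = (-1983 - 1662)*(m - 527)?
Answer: -4128/3400661 ≈ -0.0012139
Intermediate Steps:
I = 3400785 (I = (-1983 - 1662)*(-406 - 527) = -3645*(-933) = 3400785)
(E - 1984)/(-124 + I) = (-2144 - 1984)/(-124 + 3400785) = -4128/3400661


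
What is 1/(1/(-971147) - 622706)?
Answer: -971147/604739063783 ≈ -1.6059e-6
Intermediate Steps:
1/(1/(-971147) - 622706) = 1/(-1/971147 - 622706) = 1/(-604739063783/971147) = -971147/604739063783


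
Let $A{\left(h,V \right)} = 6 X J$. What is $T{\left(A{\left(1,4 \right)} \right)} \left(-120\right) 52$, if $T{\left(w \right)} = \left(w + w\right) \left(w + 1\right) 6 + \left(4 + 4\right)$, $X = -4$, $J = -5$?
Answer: $-1087307520$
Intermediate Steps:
$A{\left(h,V \right)} = 120$ ($A{\left(h,V \right)} = 6 \left(-4\right) \left(-5\right) = \left(-24\right) \left(-5\right) = 120$)
$T{\left(w \right)} = 8 + 12 w \left(1 + w\right)$ ($T{\left(w \right)} = 2 w \left(1 + w\right) 6 + 8 = 12 w \left(1 + w\right) + 8 = 8 + 12 w \left(1 + w\right)$)
$T{\left(A{\left(1,4 \right)} \right)} \left(-120\right) 52 = \left(8 + 12 \cdot 120 + 12 \cdot 120^{2}\right) \left(-120\right) 52 = \left(8 + 1440 + 12 \cdot 14400\right) \left(-120\right) 52 = \left(8 + 1440 + 172800\right) \left(-120\right) 52 = 174248 \left(-120\right) 52 = \left(-20909760\right) 52 = -1087307520$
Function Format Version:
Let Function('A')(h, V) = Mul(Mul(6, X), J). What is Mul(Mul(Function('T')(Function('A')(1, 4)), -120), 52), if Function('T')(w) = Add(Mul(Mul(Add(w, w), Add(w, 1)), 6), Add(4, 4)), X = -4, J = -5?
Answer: -1087307520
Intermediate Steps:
Function('A')(h, V) = 120 (Function('A')(h, V) = Mul(Mul(6, -4), -5) = Mul(-24, -5) = 120)
Function('T')(w) = Add(8, Mul(12, w, Add(1, w))) (Function('T')(w) = Add(Mul(Mul(Mul(2, w), Add(1, w)), 6), 8) = Add(Mul(Mul(2, w, Add(1, w)), 6), 8) = Add(Mul(12, w, Add(1, w)), 8) = Add(8, Mul(12, w, Add(1, w))))
Mul(Mul(Function('T')(Function('A')(1, 4)), -120), 52) = Mul(Mul(Add(8, Mul(12, 120), Mul(12, Pow(120, 2))), -120), 52) = Mul(Mul(Add(8, 1440, Mul(12, 14400)), -120), 52) = Mul(Mul(Add(8, 1440, 172800), -120), 52) = Mul(Mul(174248, -120), 52) = Mul(-20909760, 52) = -1087307520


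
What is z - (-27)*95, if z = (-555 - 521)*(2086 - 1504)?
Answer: -623667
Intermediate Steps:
z = -626232 (z = -1076*582 = -626232)
z - (-27)*95 = -626232 - (-27)*95 = -626232 - 1*(-2565) = -626232 + 2565 = -623667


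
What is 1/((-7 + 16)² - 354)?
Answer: -1/273 ≈ -0.0036630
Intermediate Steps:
1/((-7 + 16)² - 354) = 1/(9² - 354) = 1/(81 - 354) = 1/(-273) = -1/273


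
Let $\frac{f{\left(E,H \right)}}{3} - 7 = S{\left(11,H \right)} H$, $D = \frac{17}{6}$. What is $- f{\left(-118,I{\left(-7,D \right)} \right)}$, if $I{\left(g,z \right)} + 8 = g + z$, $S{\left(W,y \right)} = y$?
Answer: $- \frac{5581}{12} \approx -465.08$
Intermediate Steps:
$D = \frac{17}{6}$ ($D = 17 \cdot \frac{1}{6} = \frac{17}{6} \approx 2.8333$)
$I{\left(g,z \right)} = -8 + g + z$ ($I{\left(g,z \right)} = -8 + \left(g + z\right) = -8 + g + z$)
$f{\left(E,H \right)} = 21 + 3 H^{2}$ ($f{\left(E,H \right)} = 21 + 3 H H = 21 + 3 H^{2}$)
$- f{\left(-118,I{\left(-7,D \right)} \right)} = - (21 + 3 \left(-8 - 7 + \frac{17}{6}\right)^{2}) = - (21 + 3 \left(- \frac{73}{6}\right)^{2}) = - (21 + 3 \cdot \frac{5329}{36}) = - (21 + \frac{5329}{12}) = \left(-1\right) \frac{5581}{12} = - \frac{5581}{12}$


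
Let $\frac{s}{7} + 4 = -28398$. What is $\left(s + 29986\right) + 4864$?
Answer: $-163964$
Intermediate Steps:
$s = -198814$ ($s = -28 + 7 \left(-28398\right) = -28 - 198786 = -198814$)
$\left(s + 29986\right) + 4864 = \left(-198814 + 29986\right) + 4864 = -168828 + 4864 = -163964$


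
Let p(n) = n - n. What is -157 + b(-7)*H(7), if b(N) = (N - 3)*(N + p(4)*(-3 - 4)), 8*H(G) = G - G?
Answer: -157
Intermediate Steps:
H(G) = 0 (H(G) = (G - G)/8 = (⅛)*0 = 0)
p(n) = 0
b(N) = N*(-3 + N) (b(N) = (N - 3)*(N + 0*(-3 - 4)) = (-3 + N)*(N + 0*(-7)) = (-3 + N)*(N + 0) = (-3 + N)*N = N*(-3 + N))
-157 + b(-7)*H(7) = -157 - 7*(-3 - 7)*0 = -157 - 7*(-10)*0 = -157 + 70*0 = -157 + 0 = -157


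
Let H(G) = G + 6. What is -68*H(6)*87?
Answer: -70992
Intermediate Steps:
H(G) = 6 + G
-68*H(6)*87 = -68*(6 + 6)*87 = -68*12*87 = -816*87 = -70992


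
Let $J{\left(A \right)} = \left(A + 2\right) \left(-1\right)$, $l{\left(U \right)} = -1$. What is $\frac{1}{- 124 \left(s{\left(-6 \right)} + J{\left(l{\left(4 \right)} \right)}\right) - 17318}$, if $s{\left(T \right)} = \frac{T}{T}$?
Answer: $- \frac{1}{17318} \approx -5.7743 \cdot 10^{-5}$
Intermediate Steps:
$J{\left(A \right)} = -2 - A$ ($J{\left(A \right)} = \left(2 + A\right) \left(-1\right) = -2 - A$)
$s{\left(T \right)} = 1$
$\frac{1}{- 124 \left(s{\left(-6 \right)} + J{\left(l{\left(4 \right)} \right)}\right) - 17318} = \frac{1}{- 124 \left(1 - 1\right) - 17318} = \frac{1}{\left(-124\right) 0 - 17318} = \frac{1}{0 - 17318} = \frac{1}{-17318} = - \frac{1}{17318}$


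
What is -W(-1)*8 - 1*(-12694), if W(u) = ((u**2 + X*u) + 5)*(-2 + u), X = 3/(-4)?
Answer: 12856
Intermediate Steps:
X = -3/4 (X = 3*(-1/4) = -3/4 ≈ -0.75000)
W(u) = (-2 + u)*(5 + u**2 - 3*u/4) (W(u) = ((u**2 - 3*u/4) + 5)*(-2 + u) = (5 + u**2 - 3*u/4)*(-2 + u) = (-2 + u)*(5 + u**2 - 3*u/4))
-W(-1)*8 - 1*(-12694) = -(-10 + (-1)**3 - 11/4*(-1)**2 + (13/2)*(-1))*8 - 1*(-12694) = -(-10 - 1 - 11/4*1 - 13/2)*8 + 12694 = -(-10 - 1 - 11/4 - 13/2)*8 + 12694 = -1*(-81/4)*8 + 12694 = (81/4)*8 + 12694 = 162 + 12694 = 12856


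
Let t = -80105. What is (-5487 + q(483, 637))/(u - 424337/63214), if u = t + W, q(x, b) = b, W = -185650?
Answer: 306587900/16799860907 ≈ 0.018249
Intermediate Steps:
u = -265755 (u = -80105 - 185650 = -265755)
(-5487 + q(483, 637))/(u - 424337/63214) = (-5487 + 637)/(-265755 - 424337/63214) = -4850/(-265755 - 424337*1/63214) = -4850/(-265755 - 424337/63214) = -4850/(-16799860907/63214) = -4850*(-63214/16799860907) = 306587900/16799860907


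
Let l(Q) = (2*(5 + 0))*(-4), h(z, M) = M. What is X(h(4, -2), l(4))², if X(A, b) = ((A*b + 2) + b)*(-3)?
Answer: 15876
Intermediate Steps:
l(Q) = -40 (l(Q) = (2*5)*(-4) = 10*(-4) = -40)
X(A, b) = -6 - 3*b - 3*A*b (X(A, b) = ((2 + A*b) + b)*(-3) = (2 + b + A*b)*(-3) = -6 - 3*b - 3*A*b)
X(h(4, -2), l(4))² = (-6 - 3*(-40) - 3*(-2)*(-40))² = (-6 + 120 - 240)² = (-126)² = 15876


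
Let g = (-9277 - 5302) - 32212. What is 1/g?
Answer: -1/46791 ≈ -2.1372e-5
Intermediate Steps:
g = -46791 (g = -14579 - 32212 = -46791)
1/g = 1/(-46791) = -1/46791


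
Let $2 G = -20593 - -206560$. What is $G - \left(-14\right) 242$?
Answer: $\frac{192743}{2} \approx 96372.0$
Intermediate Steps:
$G = \frac{185967}{2}$ ($G = \frac{-20593 - -206560}{2} = \frac{-20593 + 206560}{2} = \frac{1}{2} \cdot 185967 = \frac{185967}{2} \approx 92984.0$)
$G - \left(-14\right) 242 = \frac{185967}{2} - \left(-14\right) 242 = \frac{185967}{2} - -3388 = \frac{185967}{2} + 3388 = \frac{192743}{2}$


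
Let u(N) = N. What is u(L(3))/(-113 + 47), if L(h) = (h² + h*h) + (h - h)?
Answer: -3/11 ≈ -0.27273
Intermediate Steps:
L(h) = 2*h² (L(h) = (h² + h²) + 0 = 2*h² + 0 = 2*h²)
u(L(3))/(-113 + 47) = (2*3²)/(-113 + 47) = (2*9)/(-66) = 18*(-1/66) = -3/11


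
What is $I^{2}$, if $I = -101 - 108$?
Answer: $43681$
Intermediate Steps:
$I = -209$ ($I = -101 - 108 = -209$)
$I^{2} = \left(-209\right)^{2} = 43681$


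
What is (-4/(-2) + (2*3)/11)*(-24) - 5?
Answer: -727/11 ≈ -66.091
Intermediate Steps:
(-4/(-2) + (2*3)/11)*(-24) - 5 = (-4*(-½) + 6*(1/11))*(-24) - 5 = (2 + 6/11)*(-24) - 5 = (28/11)*(-24) - 5 = -672/11 - 5 = -727/11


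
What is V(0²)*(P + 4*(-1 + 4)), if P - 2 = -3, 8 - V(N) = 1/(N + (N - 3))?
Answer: 275/3 ≈ 91.667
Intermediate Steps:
V(N) = 8 - 1/(-3 + 2*N) (V(N) = 8 - 1/(N + (N - 3)) = 8 - 1/(N + (-3 + N)) = 8 - 1/(-3 + 2*N))
P = -1 (P = 2 - 3 = -1)
V(0²)*(P + 4*(-1 + 4)) = ((-25 + 16*0²)/(-3 + 2*0²))*(-1 + 4*(-1 + 4)) = ((-25 + 16*0)/(-3 + 2*0))*(-1 + 4*3) = ((-25 + 0)/(-3 + 0))*(-1 + 12) = (-25/(-3))*11 = -⅓*(-25)*11 = (25/3)*11 = 275/3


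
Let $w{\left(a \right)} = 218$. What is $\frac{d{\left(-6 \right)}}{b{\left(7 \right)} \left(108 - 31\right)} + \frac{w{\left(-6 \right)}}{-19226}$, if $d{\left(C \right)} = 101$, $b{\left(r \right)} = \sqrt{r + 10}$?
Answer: $- \frac{109}{9613} + \frac{101 \sqrt{17}}{1309} \approx 0.30679$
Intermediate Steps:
$b{\left(r \right)} = \sqrt{10 + r}$
$\frac{d{\left(-6 \right)}}{b{\left(7 \right)} \left(108 - 31\right)} + \frac{w{\left(-6 \right)}}{-19226} = \frac{101}{\sqrt{10 + 7} \left(108 - 31\right)} + \frac{218}{-19226} = \frac{101}{\sqrt{17} \cdot 77} + 218 \left(- \frac{1}{19226}\right) = \frac{101}{77 \sqrt{17}} - \frac{109}{9613} = 101 \frac{\sqrt{17}}{1309} - \frac{109}{9613} = \frac{101 \sqrt{17}}{1309} - \frac{109}{9613} = - \frac{109}{9613} + \frac{101 \sqrt{17}}{1309}$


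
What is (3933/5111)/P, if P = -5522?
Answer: -207/1485418 ≈ -0.00013935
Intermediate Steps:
(3933/5111)/P = (3933/5111)/(-5522) = (3933*(1/5111))*(-1/5522) = (207/269)*(-1/5522) = -207/1485418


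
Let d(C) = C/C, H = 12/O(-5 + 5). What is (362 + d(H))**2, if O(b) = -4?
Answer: 131769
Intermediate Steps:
H = -3 (H = 12/(-4) = 12*(-1/4) = -3)
d(C) = 1
(362 + d(H))**2 = (362 + 1)**2 = 363**2 = 131769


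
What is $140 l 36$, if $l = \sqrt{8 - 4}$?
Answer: $10080$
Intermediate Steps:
$l = 2$ ($l = \sqrt{4} = 2$)
$140 l 36 = 140 \cdot 2 \cdot 36 = 280 \cdot 36 = 10080$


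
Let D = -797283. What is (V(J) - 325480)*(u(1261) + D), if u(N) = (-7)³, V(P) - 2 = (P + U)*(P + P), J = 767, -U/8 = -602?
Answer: -6571516184344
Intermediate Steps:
U = 4816 (U = -8*(-602) = 4816)
V(P) = 2 + 2*P*(4816 + P) (V(P) = 2 + (P + 4816)*(P + P) = 2 + (4816 + P)*(2*P) = 2 + 2*P*(4816 + P))
u(N) = -343
(V(J) - 325480)*(u(1261) + D) = ((2 + 2*767² + 9632*767) - 325480)*(-343 - 797283) = ((2 + 2*588289 + 7387744) - 325480)*(-797626) = ((2 + 1176578 + 7387744) - 325480)*(-797626) = (8564324 - 325480)*(-797626) = 8238844*(-797626) = -6571516184344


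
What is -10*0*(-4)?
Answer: 0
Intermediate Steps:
-10*0*(-4) = 0*(-4) = 0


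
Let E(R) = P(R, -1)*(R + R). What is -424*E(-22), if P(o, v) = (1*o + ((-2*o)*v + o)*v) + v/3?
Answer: 2443936/3 ≈ 8.1465e+5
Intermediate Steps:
P(o, v) = o + v/3 + v*(o - 2*o*v) (P(o, v) = (o + (-2*o*v + o)*v) + v*(⅓) = (o + (o - 2*o*v)*v) + v/3 = (o + v*(o - 2*o*v)) + v/3 = o + v/3 + v*(o - 2*o*v))
E(R) = 2*R*(-⅓ - 2*R) (E(R) = (R + (⅓)*(-1) + R*(-1) - 2*R*(-1)²)*(R + R) = (R - ⅓ - R - 2*R*1)*(2*R) = (R - ⅓ - R - 2*R)*(2*R) = (-⅓ - 2*R)*(2*R) = 2*R*(-⅓ - 2*R))
-424*E(-22) = -848*(-22)*(-1 - 6*(-22))/3 = -848*(-22)*(-1 + 132)/3 = -848*(-22)*131/3 = -424*(-5764/3) = 2443936/3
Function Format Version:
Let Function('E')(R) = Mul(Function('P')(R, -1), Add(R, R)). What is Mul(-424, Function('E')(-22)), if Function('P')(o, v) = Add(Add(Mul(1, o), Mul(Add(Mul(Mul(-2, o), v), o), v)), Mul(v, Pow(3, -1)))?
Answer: Rational(2443936, 3) ≈ 8.1465e+5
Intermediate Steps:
Function('P')(o, v) = Add(o, Mul(Rational(1, 3), v), Mul(v, Add(o, Mul(-2, o, v)))) (Function('P')(o, v) = Add(Add(o, Mul(Add(Mul(-2, o, v), o), v)), Mul(v, Rational(1, 3))) = Add(Add(o, Mul(Add(o, Mul(-2, o, v)), v)), Mul(Rational(1, 3), v)) = Add(Add(o, Mul(v, Add(o, Mul(-2, o, v)))), Mul(Rational(1, 3), v)) = Add(o, Mul(Rational(1, 3), v), Mul(v, Add(o, Mul(-2, o, v)))))
Function('E')(R) = Mul(2, R, Add(Rational(-1, 3), Mul(-2, R))) (Function('E')(R) = Mul(Add(R, Mul(Rational(1, 3), -1), Mul(R, -1), Mul(-2, R, Pow(-1, 2))), Add(R, R)) = Mul(Add(R, Rational(-1, 3), Mul(-1, R), Mul(-2, R, 1)), Mul(2, R)) = Mul(Add(R, Rational(-1, 3), Mul(-1, R), Mul(-2, R)), Mul(2, R)) = Mul(Add(Rational(-1, 3), Mul(-2, R)), Mul(2, R)) = Mul(2, R, Add(Rational(-1, 3), Mul(-2, R))))
Mul(-424, Function('E')(-22)) = Mul(-424, Mul(Rational(2, 3), -22, Add(-1, Mul(-6, -22)))) = Mul(-424, Mul(Rational(2, 3), -22, Add(-1, 132))) = Mul(-424, Mul(Rational(2, 3), -22, 131)) = Mul(-424, Rational(-5764, 3)) = Rational(2443936, 3)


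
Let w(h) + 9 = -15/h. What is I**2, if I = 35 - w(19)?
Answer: 724201/361 ≈ 2006.1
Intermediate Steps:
w(h) = -9 - 15/h
I = 851/19 (I = 35 - (-9 - 15/19) = 35 - 1*(-186/19) = 35 + 186/19 = 851/19 ≈ 44.789)
I**2 = (851/19)**2 = 724201/361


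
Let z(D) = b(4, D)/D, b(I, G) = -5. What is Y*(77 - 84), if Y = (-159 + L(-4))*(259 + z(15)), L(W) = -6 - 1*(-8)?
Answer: 852824/3 ≈ 2.8427e+5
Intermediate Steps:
L(W) = 2 (L(W) = -6 + 8 = 2)
z(D) = -5/D
Y = -121832/3 (Y = (-159 + 2)*(259 - 5/15) = -157*(259 - 5*1/15) = -157*(259 - 1/3) = -157*776/3 = -121832/3 ≈ -40611.)
Y*(77 - 84) = -121832*(77 - 84)/3 = -121832/3*(-7) = 852824/3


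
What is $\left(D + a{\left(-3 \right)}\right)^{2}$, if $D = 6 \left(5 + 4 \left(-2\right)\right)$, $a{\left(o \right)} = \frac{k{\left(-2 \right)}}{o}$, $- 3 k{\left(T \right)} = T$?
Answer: $\frac{26896}{81} \approx 332.05$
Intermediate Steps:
$k{\left(T \right)} = - \frac{T}{3}$
$a{\left(o \right)} = \frac{2}{3 o}$ ($a{\left(o \right)} = \frac{\left(- \frac{1}{3}\right) \left(-2\right)}{o} = \frac{2}{3 o}$)
$D = -18$ ($D = 6 \left(5 - 8\right) = 6 \left(-3\right) = -18$)
$\left(D + a{\left(-3 \right)}\right)^{2} = \left(-18 + \frac{2}{3 \left(-3\right)}\right)^{2} = \left(-18 + \frac{2}{3} \left(- \frac{1}{3}\right)\right)^{2} = \left(-18 - \frac{2}{9}\right)^{2} = \left(- \frac{164}{9}\right)^{2} = \frac{26896}{81}$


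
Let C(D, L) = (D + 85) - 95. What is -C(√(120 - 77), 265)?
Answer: 10 - √43 ≈ 3.4426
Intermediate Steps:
C(D, L) = -10 + D (C(D, L) = (85 + D) - 95 = -10 + D)
-C(√(120 - 77), 265) = -(-10 + √(120 - 77)) = -(-10 + √43) = 10 - √43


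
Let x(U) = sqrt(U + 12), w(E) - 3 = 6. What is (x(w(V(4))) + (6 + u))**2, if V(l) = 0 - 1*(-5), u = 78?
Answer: (84 + sqrt(21))**2 ≈ 7846.9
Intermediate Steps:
V(l) = 5 (V(l) = 0 + 5 = 5)
w(E) = 9 (w(E) = 3 + 6 = 9)
x(U) = sqrt(12 + U)
(x(w(V(4))) + (6 + u))**2 = (sqrt(12 + 9) + (6 + 78))**2 = (sqrt(21) + 84)**2 = (84 + sqrt(21))**2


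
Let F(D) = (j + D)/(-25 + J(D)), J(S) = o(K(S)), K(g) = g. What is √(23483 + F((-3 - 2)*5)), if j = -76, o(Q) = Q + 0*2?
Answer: √2348502/10 ≈ 153.25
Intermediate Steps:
o(Q) = Q (o(Q) = Q + 0 = Q)
J(S) = S
F(D) = (-76 + D)/(-25 + D)
√(23483 + F((-3 - 2)*5)) = √(23483 + (-76 + (-3 - 2)*5)/(-25 + (-3 - 2)*5)) = √(23483 + (-76 - 5*5)/(-25 - 5*5)) = √(23483 + (-76 - 25)/(-25 - 25)) = √(23483 - 101/(-50)) = √(23483 - 1/50*(-101)) = √(23483 + 101/50) = √(1174251/50) = √2348502/10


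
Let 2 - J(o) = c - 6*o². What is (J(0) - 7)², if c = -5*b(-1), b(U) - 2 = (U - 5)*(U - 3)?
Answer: 15625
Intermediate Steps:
b(U) = 2 + (-5 + U)*(-3 + U) (b(U) = 2 + (U - 5)*(U - 3) = 2 + (-5 + U)*(-3 + U))
c = -130 (c = -5*(17 + (-1)² - 8*(-1)) = -5*(17 + 1 + 8) = -5*26 = -130)
J(o) = 132 + 6*o² (J(o) = 2 - (-130 - 6*o²) = 2 + (130 + 6*o²) = 132 + 6*o²)
(J(0) - 7)² = ((132 + 6*0²) - 7)² = ((132 + 6*0) - 7)² = ((132 + 0) - 7)² = (132 - 7)² = 125² = 15625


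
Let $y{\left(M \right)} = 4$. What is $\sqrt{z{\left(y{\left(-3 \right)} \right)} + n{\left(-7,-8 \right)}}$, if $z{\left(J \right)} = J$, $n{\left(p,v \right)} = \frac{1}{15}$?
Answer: $\frac{\sqrt{915}}{15} \approx 2.0166$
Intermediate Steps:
$n{\left(p,v \right)} = \frac{1}{15}$
$\sqrt{z{\left(y{\left(-3 \right)} \right)} + n{\left(-7,-8 \right)}} = \sqrt{4 + \frac{1}{15}} = \sqrt{\frac{61}{15}} = \frac{\sqrt{915}}{15}$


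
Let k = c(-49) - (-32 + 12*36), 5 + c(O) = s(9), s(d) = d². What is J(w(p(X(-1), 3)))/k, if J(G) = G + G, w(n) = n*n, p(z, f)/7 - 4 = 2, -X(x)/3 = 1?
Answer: -98/9 ≈ -10.889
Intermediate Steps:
X(x) = -3 (X(x) = -3*1 = -3)
c(O) = 76 (c(O) = -5 + 9² = -5 + 81 = 76)
p(z, f) = 42 (p(z, f) = 28 + 7*2 = 28 + 14 = 42)
w(n) = n²
k = -324 (k = 76 - (-32 + 12*36) = 76 - (-32 + 432) = 76 - 1*400 = 76 - 400 = -324)
J(G) = 2*G
J(w(p(X(-1), 3)))/k = (2*42²)/(-324) = (2*1764)*(-1/324) = 3528*(-1/324) = -98/9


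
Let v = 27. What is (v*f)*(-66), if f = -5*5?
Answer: 44550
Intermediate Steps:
f = -25
(v*f)*(-66) = (27*(-25))*(-66) = -675*(-66) = 44550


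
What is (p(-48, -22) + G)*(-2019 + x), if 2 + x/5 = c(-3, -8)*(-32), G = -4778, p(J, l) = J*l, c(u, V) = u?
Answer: 5765378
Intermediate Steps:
x = 470 (x = -10 + 5*(-3*(-32)) = -10 + 5*96 = -10 + 480 = 470)
(p(-48, -22) + G)*(-2019 + x) = (-48*(-22) - 4778)*(-2019 + 470) = (1056 - 4778)*(-1549) = -3722*(-1549) = 5765378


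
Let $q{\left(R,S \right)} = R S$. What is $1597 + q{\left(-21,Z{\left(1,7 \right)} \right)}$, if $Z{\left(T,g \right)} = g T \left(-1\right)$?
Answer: $1744$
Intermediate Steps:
$Z{\left(T,g \right)} = - T g$ ($Z{\left(T,g \right)} = T g \left(-1\right) = - T g$)
$1597 + q{\left(-21,Z{\left(1,7 \right)} \right)} = 1597 - 21 \left(\left(-1\right) 1 \cdot 7\right) = 1597 - -147 = 1597 + 147 = 1744$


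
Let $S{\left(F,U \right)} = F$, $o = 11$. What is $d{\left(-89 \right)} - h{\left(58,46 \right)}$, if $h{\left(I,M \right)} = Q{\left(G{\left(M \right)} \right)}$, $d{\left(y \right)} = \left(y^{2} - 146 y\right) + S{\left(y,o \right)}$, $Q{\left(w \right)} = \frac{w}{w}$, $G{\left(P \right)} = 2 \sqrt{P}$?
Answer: $20825$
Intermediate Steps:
$Q{\left(w \right)} = 1$
$d{\left(y \right)} = y^{2} - 145 y$ ($d{\left(y \right)} = \left(y^{2} - 146 y\right) + y = y^{2} - 145 y$)
$h{\left(I,M \right)} = 1$
$d{\left(-89 \right)} - h{\left(58,46 \right)} = - 89 \left(-145 - 89\right) - 1 = \left(-89\right) \left(-234\right) - 1 = 20826 - 1 = 20825$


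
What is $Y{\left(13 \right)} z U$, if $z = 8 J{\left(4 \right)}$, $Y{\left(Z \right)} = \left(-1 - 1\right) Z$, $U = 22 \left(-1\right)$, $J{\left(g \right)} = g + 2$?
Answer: $27456$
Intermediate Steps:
$J{\left(g \right)} = 2 + g$
$U = -22$
$Y{\left(Z \right)} = - 2 Z$
$z = 48$ ($z = 8 \left(2 + 4\right) = 8 \cdot 6 = 48$)
$Y{\left(13 \right)} z U = \left(-2\right) 13 \cdot 48 \left(-22\right) = \left(-26\right) 48 \left(-22\right) = \left(-1248\right) \left(-22\right) = 27456$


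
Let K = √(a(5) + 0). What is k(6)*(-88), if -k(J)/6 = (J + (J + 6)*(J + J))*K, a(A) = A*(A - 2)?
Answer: 79200*√15 ≈ 3.0674e+5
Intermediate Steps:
a(A) = A*(-2 + A)
K = √15 (K = √(5*(-2 + 5) + 0) = √(5*3 + 0) = √(15 + 0) = √15 ≈ 3.8730)
k(J) = -6*√15*(J + 2*J*(6 + J)) (k(J) = -6*(J + (J + 6)*(J + J))*√15 = -6*(J + (6 + J)*(2*J))*√15 = -6*(J + 2*J*(6 + J))*√15 = -6*√15*(J + 2*J*(6 + J)))
k(6)*(-88) = -6*6*√15*(13 + 2*6)*(-88) = -6*6*√15*(13 + 12)*(-88) = -6*6*√15*25*(-88) = -900*√15*(-88) = 79200*√15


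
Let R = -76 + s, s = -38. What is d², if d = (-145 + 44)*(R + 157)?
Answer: 18861649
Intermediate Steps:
R = -114 (R = -76 - 38 = -114)
d = -4343 (d = (-145 + 44)*(-114 + 157) = -101*43 = -4343)
d² = (-4343)² = 18861649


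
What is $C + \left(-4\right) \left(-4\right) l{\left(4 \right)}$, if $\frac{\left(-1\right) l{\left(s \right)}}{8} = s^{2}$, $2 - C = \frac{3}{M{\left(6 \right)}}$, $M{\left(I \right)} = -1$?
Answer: $-2043$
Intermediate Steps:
$C = 5$ ($C = 2 - \frac{3}{-1} = 2 - 3 \left(-1\right) = 2 - -3 = 2 + 3 = 5$)
$l{\left(s \right)} = - 8 s^{2}$
$C + \left(-4\right) \left(-4\right) l{\left(4 \right)} = 5 + \left(-4\right) \left(-4\right) \left(- 8 \cdot 4^{2}\right) = 5 + 16 \left(\left(-8\right) 16\right) = 5 + 16 \left(-128\right) = 5 - 2048 = -2043$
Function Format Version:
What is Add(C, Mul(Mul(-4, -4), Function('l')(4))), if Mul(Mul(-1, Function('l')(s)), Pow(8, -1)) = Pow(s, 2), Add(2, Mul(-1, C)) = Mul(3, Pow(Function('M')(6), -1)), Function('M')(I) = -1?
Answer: -2043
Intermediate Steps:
C = 5 (C = Add(2, Mul(-1, Mul(3, Pow(-1, -1)))) = Add(2, Mul(-1, Mul(3, -1))) = Add(2, Mul(-1, -3)) = Add(2, 3) = 5)
Function('l')(s) = Mul(-8, Pow(s, 2))
Add(C, Mul(Mul(-4, -4), Function('l')(4))) = Add(5, Mul(Mul(-4, -4), Mul(-8, Pow(4, 2)))) = Add(5, Mul(16, Mul(-8, 16))) = Add(5, Mul(16, -128)) = Add(5, -2048) = -2043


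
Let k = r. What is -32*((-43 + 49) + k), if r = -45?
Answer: 1248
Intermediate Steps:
k = -45
-32*((-43 + 49) + k) = -32*((-43 + 49) - 45) = -32*(6 - 45) = -32*(-39) = 1248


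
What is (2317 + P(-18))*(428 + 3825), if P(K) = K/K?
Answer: 9858454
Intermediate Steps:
P(K) = 1
(2317 + P(-18))*(428 + 3825) = (2317 + 1)*(428 + 3825) = 2318*4253 = 9858454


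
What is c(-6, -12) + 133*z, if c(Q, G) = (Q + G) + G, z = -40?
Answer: -5350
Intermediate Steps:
c(Q, G) = Q + 2*G (c(Q, G) = (G + Q) + G = Q + 2*G)
c(-6, -12) + 133*z = (-6 + 2*(-12)) + 133*(-40) = (-6 - 24) - 5320 = -30 - 5320 = -5350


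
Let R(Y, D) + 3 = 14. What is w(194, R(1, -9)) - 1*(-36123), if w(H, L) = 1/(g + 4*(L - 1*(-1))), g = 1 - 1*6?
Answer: 1553290/43 ≈ 36123.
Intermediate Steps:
g = -5 (g = 1 - 6 = -5)
R(Y, D) = 11 (R(Y, D) = -3 + 14 = 11)
w(H, L) = 1/(-1 + 4*L) (w(H, L) = 1/(-5 + 4*(L - 1*(-1))) = 1/(-5 + 4*(L + 1)) = 1/(-5 + 4*(1 + L)) = 1/(-5 + (4 + 4*L)) = 1/(-1 + 4*L))
w(194, R(1, -9)) - 1*(-36123) = 1/(-1 + 4*11) - 1*(-36123) = 1/(-1 + 44) + 36123 = 1/43 + 36123 = 1553290/43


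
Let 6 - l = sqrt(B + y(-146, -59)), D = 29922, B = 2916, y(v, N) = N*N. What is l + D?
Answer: 29928 - sqrt(6397) ≈ 29848.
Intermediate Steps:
y(v, N) = N**2
l = 6 - sqrt(6397) (l = 6 - sqrt(2916 + (-59)**2) = 6 - sqrt(2916 + 3481) = 6 - sqrt(6397) ≈ -73.981)
l + D = (6 - sqrt(6397)) + 29922 = 29928 - sqrt(6397)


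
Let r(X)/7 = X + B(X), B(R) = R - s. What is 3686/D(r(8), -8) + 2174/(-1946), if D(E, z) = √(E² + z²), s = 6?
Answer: -1087/973 + 1843*√1241/1241 ≈ 51.199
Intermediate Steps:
B(R) = -6 + R (B(R) = R - 1*6 = R - 6 = -6 + R)
r(X) = -42 + 14*X (r(X) = 7*(X + (-6 + X)) = 7*(-6 + 2*X) = -42 + 14*X)
3686/D(r(8), -8) + 2174/(-1946) = 3686/(√((-42 + 14*8)² + (-8)²)) + 2174/(-1946) = 3686/(√((-42 + 112)² + 64)) + 2174*(-1/1946) = 3686/(√(70² + 64)) - 1087/973 = 3686/(√(4900 + 64)) - 1087/973 = 3686/(√4964) - 1087/973 = 3686/((2*√1241)) - 1087/973 = 3686*(√1241/2482) - 1087/973 = 1843*√1241/1241 - 1087/973 = -1087/973 + 1843*√1241/1241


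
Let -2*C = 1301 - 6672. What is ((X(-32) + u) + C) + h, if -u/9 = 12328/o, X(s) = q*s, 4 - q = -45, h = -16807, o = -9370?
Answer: -146899663/9370 ≈ -15678.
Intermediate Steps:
q = 49 (q = 4 - 1*(-45) = 4 + 45 = 49)
X(s) = 49*s
u = 55476/4685 (u = -110952/(-9370) = -110952*(-1)/9370 = -9*(-6164/4685) = 55476/4685 ≈ 11.841)
C = 5371/2 (C = -(1301 - 6672)/2 = -1/2*(-5371) = 5371/2 ≈ 2685.5)
((X(-32) + u) + C) + h = ((49*(-32) + 55476/4685) + 5371/2) - 16807 = ((-1568 + 55476/4685) + 5371/2) - 16807 = (-7290604/4685 + 5371/2) - 16807 = 10581927/9370 - 16807 = -146899663/9370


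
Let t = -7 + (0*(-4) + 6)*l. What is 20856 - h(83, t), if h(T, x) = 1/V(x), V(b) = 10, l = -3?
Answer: 208559/10 ≈ 20856.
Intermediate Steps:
t = -25 (t = -7 + (0*(-4) + 6)*(-3) = -7 + (0 + 6)*(-3) = -7 + 6*(-3) = -7 - 18 = -25)
h(T, x) = ⅒ (h(T, x) = 1/10 = ⅒)
20856 - h(83, t) = 20856 - 1*⅒ = 20856 - ⅒ = 208559/10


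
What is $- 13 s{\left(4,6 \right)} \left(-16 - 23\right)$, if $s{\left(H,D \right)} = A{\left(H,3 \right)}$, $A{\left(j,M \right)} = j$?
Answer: $2028$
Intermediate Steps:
$s{\left(H,D \right)} = H$
$- 13 s{\left(4,6 \right)} \left(-16 - 23\right) = \left(-13\right) 4 \left(-16 - 23\right) = \left(-52\right) \left(-39\right) = 2028$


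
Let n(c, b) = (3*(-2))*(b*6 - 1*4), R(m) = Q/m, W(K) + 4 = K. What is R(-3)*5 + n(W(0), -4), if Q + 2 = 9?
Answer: 469/3 ≈ 156.33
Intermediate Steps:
Q = 7 (Q = -2 + 9 = 7)
W(K) = -4 + K
R(m) = 7/m
n(c, b) = 24 - 36*b (n(c, b) = -6*(6*b - 4) = -6*(-4 + 6*b) = 24 - 36*b)
R(-3)*5 + n(W(0), -4) = (7/(-3))*5 + (24 - 36*(-4)) = (7*(-⅓))*5 + (24 + 144) = -7/3*5 + 168 = -35/3 + 168 = 469/3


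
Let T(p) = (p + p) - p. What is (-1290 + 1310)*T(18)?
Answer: 360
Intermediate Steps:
T(p) = p (T(p) = 2*p - p = p)
(-1290 + 1310)*T(18) = (-1290 + 1310)*18 = 20*18 = 360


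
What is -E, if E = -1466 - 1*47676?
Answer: 49142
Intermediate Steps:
E = -49142 (E = -1466 - 47676 = -49142)
-E = -1*(-49142) = 49142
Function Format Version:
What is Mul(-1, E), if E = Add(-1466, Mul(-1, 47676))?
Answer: 49142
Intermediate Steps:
E = -49142 (E = Add(-1466, -47676) = -49142)
Mul(-1, E) = Mul(-1, -49142) = 49142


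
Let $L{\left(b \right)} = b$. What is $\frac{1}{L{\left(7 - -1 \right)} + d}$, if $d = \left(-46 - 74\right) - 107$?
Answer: $- \frac{1}{219} \approx -0.0045662$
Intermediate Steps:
$d = -227$ ($d = -120 - 107 = -227$)
$\frac{1}{L{\left(7 - -1 \right)} + d} = \frac{1}{\left(7 - -1\right) - 227} = \frac{1}{\left(7 + 1\right) - 227} = \frac{1}{8 - 227} = \frac{1}{-219} = - \frac{1}{219}$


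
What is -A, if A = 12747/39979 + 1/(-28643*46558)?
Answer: -16998899401139/53314426983326 ≈ -0.31884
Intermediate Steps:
A = 16998899401139/53314426983326 (A = 12747*(1/39979) - 1/28643*1/46558 = 12747/39979 - 1/1333560794 = 16998899401139/53314426983326 ≈ 0.31884)
-A = -1*16998899401139/53314426983326 = -16998899401139/53314426983326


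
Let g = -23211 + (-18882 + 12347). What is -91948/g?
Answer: 45974/14873 ≈ 3.0911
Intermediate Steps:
g = -29746 (g = -23211 - 6535 = -29746)
-91948/g = -91948/(-29746) = -91948*(-1/29746) = 45974/14873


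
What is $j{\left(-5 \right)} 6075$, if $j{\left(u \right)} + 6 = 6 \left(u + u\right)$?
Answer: $-400950$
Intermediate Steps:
$j{\left(u \right)} = -6 + 12 u$ ($j{\left(u \right)} = -6 + 6 \left(u + u\right) = -6 + 6 \cdot 2 u = -6 + 12 u$)
$j{\left(-5 \right)} 6075 = \left(-6 + 12 \left(-5\right)\right) 6075 = \left(-6 - 60\right) 6075 = \left(-66\right) 6075 = -400950$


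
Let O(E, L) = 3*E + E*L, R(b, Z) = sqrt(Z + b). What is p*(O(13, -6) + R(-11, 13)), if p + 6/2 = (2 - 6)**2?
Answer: -507 + 13*sqrt(2) ≈ -488.62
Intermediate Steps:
p = 13 (p = -3 + (2 - 6)**2 = -3 + (-4)**2 = -3 + 16 = 13)
p*(O(13, -6) + R(-11, 13)) = 13*(13*(3 - 6) + sqrt(13 - 11)) = 13*(13*(-3) + sqrt(2)) = 13*(-39 + sqrt(2)) = -507 + 13*sqrt(2)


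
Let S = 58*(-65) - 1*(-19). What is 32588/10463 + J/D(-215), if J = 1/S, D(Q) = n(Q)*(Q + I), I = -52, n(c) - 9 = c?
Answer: 6723311804713/2158647708426 ≈ 3.1146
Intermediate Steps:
n(c) = 9 + c
S = -3751 (S = -3770 + 19 = -3751)
D(Q) = (-52 + Q)*(9 + Q) (D(Q) = (9 + Q)*(Q - 52) = (9 + Q)*(-52 + Q) = (-52 + Q)*(9 + Q))
J = -1/3751 (J = 1/(-3751) = -1/3751 ≈ -0.00026660)
32588/10463 + J/D(-215) = 32588/10463 - 1/((-52 - 215)*(9 - 215))/3751 = 32588*(1/10463) - 1/(3751*((-267*(-206)))) = 32588/10463 - 1/3751/55002 = 32588/10463 - 1/3751*1/55002 = 32588/10463 - 1/206312502 = 6723311804713/2158647708426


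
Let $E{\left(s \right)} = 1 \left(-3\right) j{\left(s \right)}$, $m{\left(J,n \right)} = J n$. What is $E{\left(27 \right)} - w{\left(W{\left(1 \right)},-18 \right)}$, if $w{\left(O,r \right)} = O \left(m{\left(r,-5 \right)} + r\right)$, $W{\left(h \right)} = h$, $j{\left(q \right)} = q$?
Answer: $-153$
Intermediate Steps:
$E{\left(s \right)} = - 3 s$ ($E{\left(s \right)} = 1 \left(-3\right) s = - 3 s$)
$w{\left(O,r \right)} = - 4 O r$ ($w{\left(O,r \right)} = O \left(r \left(-5\right) + r\right) = O \left(- 5 r + r\right) = O \left(- 4 r\right) = - 4 O r$)
$E{\left(27 \right)} - w{\left(W{\left(1 \right)},-18 \right)} = \left(-3\right) 27 - \left(-4\right) 1 \left(-18\right) = -81 - 72 = -153$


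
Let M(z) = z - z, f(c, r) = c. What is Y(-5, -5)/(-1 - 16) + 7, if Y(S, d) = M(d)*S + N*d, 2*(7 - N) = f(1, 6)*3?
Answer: 293/34 ≈ 8.6176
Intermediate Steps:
M(z) = 0
N = 11/2 (N = 7 - 3/2 = 11/2 ≈ 5.5000)
Y(S, d) = 11*d/2 (Y(S, d) = 0*S + 11*d/2 = 0 + 11*d/2 = 11*d/2)
Y(-5, -5)/(-1 - 16) + 7 = ((11/2)*(-5))/(-1 - 16) + 7 = -55/2/(-17) + 7 = -55/2*(-1/17) + 7 = 55/34 + 7 = 293/34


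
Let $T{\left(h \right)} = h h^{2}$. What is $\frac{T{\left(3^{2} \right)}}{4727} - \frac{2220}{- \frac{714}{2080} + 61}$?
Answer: $- \frac{10867710093}{298193341} \approx -36.445$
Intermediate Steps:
$T{\left(h \right)} = h^{3}$
$\frac{T{\left(3^{2} \right)}}{4727} - \frac{2220}{- \frac{714}{2080} + 61} = \frac{\left(3^{2}\right)^{3}}{4727} - \frac{2220}{- \frac{714}{2080} + 61} = 9^{3} \cdot \frac{1}{4727} - \frac{2220}{\left(-714\right) \frac{1}{2080} + 61} = 729 \cdot \frac{1}{4727} - \frac{2220}{- \frac{357}{1040} + 61} = \frac{729}{4727} - \frac{2220}{\frac{63083}{1040}} = \frac{729}{4727} - \frac{2308800}{63083} = - \frac{10867710093}{298193341}$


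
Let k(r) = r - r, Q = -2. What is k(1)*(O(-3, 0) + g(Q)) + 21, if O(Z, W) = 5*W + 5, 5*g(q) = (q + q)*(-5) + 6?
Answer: 21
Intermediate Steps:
k(r) = 0
g(q) = 6/5 - 2*q (g(q) = ((q + q)*(-5) + 6)/5 = ((2*q)*(-5) + 6)/5 = (-10*q + 6)/5 = (6 - 10*q)/5 = 6/5 - 2*q)
O(Z, W) = 5 + 5*W
k(1)*(O(-3, 0) + g(Q)) + 21 = 0*((5 + 5*0) + (6/5 - 2*(-2))) + 21 = 0*((5 + 0) + (6/5 + 4)) + 21 = 0*(5 + 26/5) + 21 = 0*(51/5) + 21 = 0 + 21 = 21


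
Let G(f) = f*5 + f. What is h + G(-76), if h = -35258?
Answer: -35714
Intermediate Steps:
G(f) = 6*f (G(f) = 5*f + f = 6*f)
h + G(-76) = -35258 + 6*(-76) = -35258 - 456 = -35714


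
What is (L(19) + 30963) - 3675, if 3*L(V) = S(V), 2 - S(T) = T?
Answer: 81847/3 ≈ 27282.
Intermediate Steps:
S(T) = 2 - T
L(V) = ⅔ - V/3 (L(V) = (2 - V)/3 = ⅔ - V/3)
(L(19) + 30963) - 3675 = ((⅔ - ⅓*19) + 30963) - 3675 = ((⅔ - 19/3) + 30963) - 3675 = (-17/3 + 30963) - 3675 = 92872/3 - 3675 = 81847/3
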